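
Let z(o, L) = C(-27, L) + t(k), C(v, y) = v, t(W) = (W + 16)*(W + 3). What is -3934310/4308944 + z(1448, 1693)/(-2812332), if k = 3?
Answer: -461040032877/504924212392 ≈ -0.91309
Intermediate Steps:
t(W) = (3 + W)*(16 + W) (t(W) = (16 + W)*(3 + W) = (3 + W)*(16 + W))
z(o, L) = 87 (z(o, L) = -27 + (48 + 3² + 19*3) = -27 + (48 + 9 + 57) = -27 + 114 = 87)
-3934310/4308944 + z(1448, 1693)/(-2812332) = -3934310/4308944 + 87/(-2812332) = -3934310*1/4308944 + 87*(-1/2812332) = -1967155/2154472 - 29/937444 = -461040032877/504924212392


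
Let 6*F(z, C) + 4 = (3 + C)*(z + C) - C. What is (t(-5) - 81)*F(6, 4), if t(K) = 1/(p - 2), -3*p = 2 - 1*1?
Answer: -5890/7 ≈ -841.43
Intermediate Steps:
p = -1/3 (p = -(2 - 1*1)/3 = -(2 - 1)/3 = -1/3*1 = -1/3 ≈ -0.33333)
F(z, C) = -2/3 - C/6 + (3 + C)*(C + z)/6 (F(z, C) = -2/3 + ((3 + C)*(z + C) - C)/6 = -2/3 + ((3 + C)*(C + z) - C)/6 = -2/3 + (-C + (3 + C)*(C + z))/6 = -2/3 + (-C/6 + (3 + C)*(C + z)/6) = -2/3 - C/6 + (3 + C)*(C + z)/6)
t(K) = -3/7 (t(K) = 1/(-1/3 - 2) = 1/(-7/3) = -3/7)
(t(-5) - 81)*F(6, 4) = (-3/7 - 81)*(-2/3 + (1/2)*6 + (1/3)*4 + (1/6)*4**2 + (1/6)*4*6) = -570*(-2/3 + 3 + 4/3 + (1/6)*16 + 4)/7 = -570*(-2/3 + 3 + 4/3 + 8/3 + 4)/7 = -570/7*31/3 = -5890/7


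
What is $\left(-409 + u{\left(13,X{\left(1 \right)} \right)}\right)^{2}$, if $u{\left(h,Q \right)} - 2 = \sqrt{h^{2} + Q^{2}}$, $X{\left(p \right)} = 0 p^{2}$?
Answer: $155236$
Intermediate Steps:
$X{\left(p \right)} = 0$
$u{\left(h,Q \right)} = 2 + \sqrt{Q^{2} + h^{2}}$ ($u{\left(h,Q \right)} = 2 + \sqrt{h^{2} + Q^{2}} = 2 + \sqrt{Q^{2} + h^{2}}$)
$\left(-409 + u{\left(13,X{\left(1 \right)} \right)}\right)^{2} = \left(-409 + \left(2 + \sqrt{0^{2} + 13^{2}}\right)\right)^{2} = \left(-409 + \left(2 + \sqrt{0 + 169}\right)\right)^{2} = \left(-409 + \left(2 + \sqrt{169}\right)\right)^{2} = \left(-409 + \left(2 + 13\right)\right)^{2} = \left(-409 + 15\right)^{2} = \left(-394\right)^{2} = 155236$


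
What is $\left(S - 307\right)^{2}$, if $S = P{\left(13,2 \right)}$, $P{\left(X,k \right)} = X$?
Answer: $86436$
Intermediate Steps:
$S = 13$
$\left(S - 307\right)^{2} = \left(13 - 307\right)^{2} = \left(-294\right)^{2} = 86436$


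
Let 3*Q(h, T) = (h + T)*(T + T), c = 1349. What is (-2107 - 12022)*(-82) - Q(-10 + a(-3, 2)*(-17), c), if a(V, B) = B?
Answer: -15052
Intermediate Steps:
Q(h, T) = 2*T*(T + h)/3 (Q(h, T) = ((h + T)*(T + T))/3 = ((T + h)*(2*T))/3 = (2*T*(T + h))/3 = 2*T*(T + h)/3)
(-2107 - 12022)*(-82) - Q(-10 + a(-3, 2)*(-17), c) = (-2107 - 12022)*(-82) - 2*1349*(1349 + (-10 + 2*(-17)))/3 = -14129*(-82) - 2*1349*(1349 + (-10 - 34))/3 = 1158578 - 2*1349*(1349 - 44)/3 = 1158578 - 2*1349*1305/3 = 1158578 - 1*1173630 = 1158578 - 1173630 = -15052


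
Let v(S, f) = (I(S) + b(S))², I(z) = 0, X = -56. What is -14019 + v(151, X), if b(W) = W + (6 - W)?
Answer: -13983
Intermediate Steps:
b(W) = 6
v(S, f) = 36 (v(S, f) = (0 + 6)² = 6² = 36)
-14019 + v(151, X) = -14019 + 36 = -13983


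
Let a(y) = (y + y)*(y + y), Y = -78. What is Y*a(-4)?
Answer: -4992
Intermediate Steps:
a(y) = 4*y**2 (a(y) = (2*y)*(2*y) = 4*y**2)
Y*a(-4) = -312*(-4)**2 = -312*16 = -78*64 = -4992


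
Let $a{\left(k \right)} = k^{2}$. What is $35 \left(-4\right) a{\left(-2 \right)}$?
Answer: $-560$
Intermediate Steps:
$35 \left(-4\right) a{\left(-2 \right)} = 35 \left(-4\right) \left(-2\right)^{2} = \left(-140\right) 4 = -560$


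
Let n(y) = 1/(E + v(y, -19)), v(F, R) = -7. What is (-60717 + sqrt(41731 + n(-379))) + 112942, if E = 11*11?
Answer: 52225 + sqrt(542336190)/114 ≈ 52429.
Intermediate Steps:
E = 121
n(y) = 1/114 (n(y) = 1/(121 - 7) = 1/114)
(-60717 + sqrt(41731 + n(-379))) + 112942 = (-60717 + sqrt(41731 + 1/114)) + 112942 = (-60717 + sqrt(4757335/114)) + 112942 = (-60717 + sqrt(542336190)/114) + 112942 = 52225 + sqrt(542336190)/114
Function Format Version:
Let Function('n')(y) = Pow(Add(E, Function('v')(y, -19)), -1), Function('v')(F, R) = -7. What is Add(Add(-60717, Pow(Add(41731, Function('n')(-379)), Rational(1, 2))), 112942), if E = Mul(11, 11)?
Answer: Add(52225, Mul(Rational(1, 114), Pow(542336190, Rational(1, 2)))) ≈ 52429.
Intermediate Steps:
E = 121
Function('n')(y) = Rational(1, 114) (Function('n')(y) = Pow(Add(121, -7), -1) = Pow(114, -1) = Rational(1, 114))
Add(Add(-60717, Pow(Add(41731, Function('n')(-379)), Rational(1, 2))), 112942) = Add(Add(-60717, Pow(Add(41731, Rational(1, 114)), Rational(1, 2))), 112942) = Add(Add(-60717, Pow(Rational(4757335, 114), Rational(1, 2))), 112942) = Add(Add(-60717, Mul(Rational(1, 114), Pow(542336190, Rational(1, 2)))), 112942) = Add(52225, Mul(Rational(1, 114), Pow(542336190, Rational(1, 2))))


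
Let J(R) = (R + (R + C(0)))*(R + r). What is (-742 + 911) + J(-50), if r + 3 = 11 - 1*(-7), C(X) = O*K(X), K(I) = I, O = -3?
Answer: 3669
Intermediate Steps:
C(X) = -3*X
r = 15 (r = -3 + (11 - 1*(-7)) = -3 + (11 + 7) = -3 + 18 = 15)
J(R) = 2*R*(15 + R) (J(R) = (R + (R - 3*0))*(R + 15) = (R + (R + 0))*(15 + R) = (R + R)*(15 + R) = (2*R)*(15 + R) = 2*R*(15 + R))
(-742 + 911) + J(-50) = (-742 + 911) + 2*(-50)*(15 - 50) = 169 + 2*(-50)*(-35) = 169 + 3500 = 3669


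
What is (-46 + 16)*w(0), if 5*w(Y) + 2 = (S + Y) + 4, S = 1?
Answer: -18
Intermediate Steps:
w(Y) = ⅗ + Y/5 (w(Y) = -⅖ + ((1 + Y) + 4)/5 = -⅖ + (5 + Y)/5 = -⅖ + (1 + Y/5) = ⅗ + Y/5)
(-46 + 16)*w(0) = (-46 + 16)*(⅗ + (⅕)*0) = -30*(⅗ + 0) = -30*⅗ = -18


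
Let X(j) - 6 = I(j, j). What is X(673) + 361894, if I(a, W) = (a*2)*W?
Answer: 1267758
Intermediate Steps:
I(a, W) = 2*W*a (I(a, W) = (2*a)*W = 2*W*a)
X(j) = 6 + 2*j² (X(j) = 6 + 2*j*j = 6 + 2*j²)
X(673) + 361894 = (6 + 2*673²) + 361894 = (6 + 2*452929) + 361894 = (6 + 905858) + 361894 = 905864 + 361894 = 1267758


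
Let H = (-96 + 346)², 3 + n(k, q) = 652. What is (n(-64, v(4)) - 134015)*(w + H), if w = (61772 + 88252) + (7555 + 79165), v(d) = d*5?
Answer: -39908975304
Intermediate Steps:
v(d) = 5*d
w = 236744 (w = 150024 + 86720 = 236744)
n(k, q) = 649 (n(k, q) = -3 + 652 = 649)
H = 62500 (H = 250² = 62500)
(n(-64, v(4)) - 134015)*(w + H) = (649 - 134015)*(236744 + 62500) = -133366*299244 = -39908975304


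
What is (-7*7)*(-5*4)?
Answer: 980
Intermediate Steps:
(-7*7)*(-5*4) = -49*(-20) = 980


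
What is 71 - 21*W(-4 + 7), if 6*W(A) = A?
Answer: 121/2 ≈ 60.500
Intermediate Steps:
W(A) = A/6
71 - 21*W(-4 + 7) = 71 - 7*(-4 + 7)/2 = 71 - 7*3/2 = 71 - 21*1/2 = 71 - 21/2 = 121/2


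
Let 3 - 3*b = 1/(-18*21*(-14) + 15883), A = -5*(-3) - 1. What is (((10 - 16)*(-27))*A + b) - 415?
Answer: 117775349/63525 ≈ 1854.0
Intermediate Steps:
A = 14 (A = 15 - 1 = 14)
b = 63524/63525 (b = 1 - 1/(3*(-18*21*(-14) + 15883)) = 1 - 1/(3*(-378*(-14) + 15883)) = 1 - 1/(3*(5292 + 15883)) = 1 - 1/3/21175 = 1 - 1/3*1/21175 = 1 - 1/63525 = 63524/63525 ≈ 0.99998)
(((10 - 16)*(-27))*A + b) - 415 = (((10 - 16)*(-27))*14 + 63524/63525) - 415 = (-6*(-27)*14 + 63524/63525) - 415 = (162*14 + 63524/63525) - 415 = (2268 + 63524/63525) - 415 = 144138224/63525 - 415 = 117775349/63525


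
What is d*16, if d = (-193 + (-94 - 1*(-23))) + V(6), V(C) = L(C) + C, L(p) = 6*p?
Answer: -3552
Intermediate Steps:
V(C) = 7*C (V(C) = 6*C + C = 7*C)
d = -222 (d = (-193 + (-94 - 1*(-23))) + 7*6 = (-193 + (-94 + 23)) + 42 = (-193 - 71) + 42 = -264 + 42 = -222)
d*16 = -222*16 = -3552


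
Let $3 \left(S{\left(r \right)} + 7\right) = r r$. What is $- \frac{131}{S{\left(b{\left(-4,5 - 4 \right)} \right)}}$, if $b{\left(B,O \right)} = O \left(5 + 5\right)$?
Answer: $- \frac{393}{79} \approx -4.9747$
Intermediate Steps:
$b{\left(B,O \right)} = 10 O$ ($b{\left(B,O \right)} = O 10 = 10 O$)
$S{\left(r \right)} = -7 + \frac{r^{2}}{3}$ ($S{\left(r \right)} = -7 + \frac{r r}{3} = -7 + \frac{r^{2}}{3}$)
$- \frac{131}{S{\left(b{\left(-4,5 - 4 \right)} \right)}} = - \frac{131}{-7 + \frac{\left(10 \left(5 - 4\right)\right)^{2}}{3}} = - \frac{131}{-7 + \frac{\left(10 \cdot 1\right)^{2}}{3}} = - \frac{131}{-7 + \frac{10^{2}}{3}} = - \frac{131}{-7 + \frac{1}{3} \cdot 100} = - \frac{131}{-7 + \frac{100}{3}} = - \frac{131}{\frac{79}{3}} = \left(-131\right) \frac{3}{79} = - \frac{393}{79}$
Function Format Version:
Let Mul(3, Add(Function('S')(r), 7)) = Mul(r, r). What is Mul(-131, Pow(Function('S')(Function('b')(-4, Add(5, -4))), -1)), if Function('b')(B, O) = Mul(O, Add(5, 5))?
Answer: Rational(-393, 79) ≈ -4.9747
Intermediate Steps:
Function('b')(B, O) = Mul(10, O) (Function('b')(B, O) = Mul(O, 10) = Mul(10, O))
Function('S')(r) = Add(-7, Mul(Rational(1, 3), Pow(r, 2))) (Function('S')(r) = Add(-7, Mul(Rational(1, 3), Mul(r, r))) = Add(-7, Mul(Rational(1, 3), Pow(r, 2))))
Mul(-131, Pow(Function('S')(Function('b')(-4, Add(5, -4))), -1)) = Mul(-131, Pow(Add(-7, Mul(Rational(1, 3), Pow(Mul(10, Add(5, -4)), 2))), -1)) = Mul(-131, Pow(Add(-7, Mul(Rational(1, 3), Pow(Mul(10, 1), 2))), -1)) = Mul(-131, Pow(Add(-7, Mul(Rational(1, 3), Pow(10, 2))), -1)) = Mul(-131, Pow(Add(-7, Mul(Rational(1, 3), 100)), -1)) = Mul(-131, Pow(Add(-7, Rational(100, 3)), -1)) = Mul(-131, Pow(Rational(79, 3), -1)) = Mul(-131, Rational(3, 79)) = Rational(-393, 79)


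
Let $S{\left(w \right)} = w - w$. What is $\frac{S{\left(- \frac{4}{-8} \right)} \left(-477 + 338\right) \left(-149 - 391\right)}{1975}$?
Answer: $0$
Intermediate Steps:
$S{\left(w \right)} = 0$
$\frac{S{\left(- \frac{4}{-8} \right)} \left(-477 + 338\right) \left(-149 - 391\right)}{1975} = \frac{0 \left(-477 + 338\right) \left(-149 - 391\right)}{1975} = 0 \left(\left(-139\right) \left(-540\right)\right) \frac{1}{1975} = 0 \cdot 75060 \cdot \frac{1}{1975} = 0 \cdot \frac{1}{1975} = 0$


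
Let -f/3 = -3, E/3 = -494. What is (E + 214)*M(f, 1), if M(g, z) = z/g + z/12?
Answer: -2219/9 ≈ -246.56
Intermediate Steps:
E = -1482 (E = 3*(-494) = -1482)
f = 9 (f = -3*(-3) = 9)
M(g, z) = z/12 + z/g (M(g, z) = z/g + z*(1/12) = z/g + z/12 = z/12 + z/g)
(E + 214)*M(f, 1) = (-1482 + 214)*((1/12)*1 + 1/9) = -1268*(1/12 + 1*(1/9)) = -1268*(1/12 + 1/9) = -1268*7/36 = -2219/9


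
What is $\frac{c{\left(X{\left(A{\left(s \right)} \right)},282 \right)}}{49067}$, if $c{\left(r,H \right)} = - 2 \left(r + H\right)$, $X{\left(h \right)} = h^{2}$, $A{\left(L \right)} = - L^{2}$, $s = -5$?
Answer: $- \frac{1814}{49067} \approx -0.03697$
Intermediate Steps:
$c{\left(r,H \right)} = - 2 H - 2 r$ ($c{\left(r,H \right)} = - 2 \left(H + r\right) = - 2 H - 2 r$)
$\frac{c{\left(X{\left(A{\left(s \right)} \right)},282 \right)}}{49067} = \frac{\left(-2\right) 282 - 2 \left(- \left(-5\right)^{2}\right)^{2}}{49067} = \left(-564 - 2 \left(\left(-1\right) 25\right)^{2}\right) \frac{1}{49067} = \left(-564 - 2 \left(-25\right)^{2}\right) \frac{1}{49067} = \left(-564 - 1250\right) \frac{1}{49067} = \left(-1814\right) \frac{1}{49067} = - \frac{1814}{49067}$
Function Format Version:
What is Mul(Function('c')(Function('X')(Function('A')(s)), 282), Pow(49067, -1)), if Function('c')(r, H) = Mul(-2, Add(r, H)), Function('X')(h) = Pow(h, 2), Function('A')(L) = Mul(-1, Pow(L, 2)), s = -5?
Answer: Rational(-1814, 49067) ≈ -0.036970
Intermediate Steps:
Function('c')(r, H) = Add(Mul(-2, H), Mul(-2, r)) (Function('c')(r, H) = Mul(-2, Add(H, r)) = Add(Mul(-2, H), Mul(-2, r)))
Mul(Function('c')(Function('X')(Function('A')(s)), 282), Pow(49067, -1)) = Mul(Add(Mul(-2, 282), Mul(-2, Pow(Mul(-1, Pow(-5, 2)), 2))), Pow(49067, -1)) = Mul(Add(-564, Mul(-2, Pow(Mul(-1, 25), 2))), Rational(1, 49067)) = Mul(Add(-564, Mul(-2, Pow(-25, 2))), Rational(1, 49067)) = Mul(Add(-564, Mul(-2, 625)), Rational(1, 49067)) = Mul(Add(-564, -1250), Rational(1, 49067)) = Mul(-1814, Rational(1, 49067)) = Rational(-1814, 49067)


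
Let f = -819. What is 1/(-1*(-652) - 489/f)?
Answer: 273/178159 ≈ 0.0015323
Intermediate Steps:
1/(-1*(-652) - 489/f) = 1/(-1*(-652) - 489/(-819)) = 1/(652 - 489*(-1/819)) = 1/(652 + 163/273) = 1/(178159/273) = 273/178159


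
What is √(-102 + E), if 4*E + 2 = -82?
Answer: I*√123 ≈ 11.091*I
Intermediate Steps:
E = -21 (E = -½ + (¼)*(-82) = -½ - 41/2 = -21)
√(-102 + E) = √(-102 - 21) = √(-123) = I*√123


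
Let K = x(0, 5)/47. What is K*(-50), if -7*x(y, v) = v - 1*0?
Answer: 250/329 ≈ 0.75988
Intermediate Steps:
x(y, v) = -v/7 (x(y, v) = -(v - 1*0)/7 = -(v + 0)/7 = -v/7)
K = -5/329 (K = -⅐*5/47 = -5/7*1/47 = -5/329 ≈ -0.015198)
K*(-50) = -5/329*(-50) = 250/329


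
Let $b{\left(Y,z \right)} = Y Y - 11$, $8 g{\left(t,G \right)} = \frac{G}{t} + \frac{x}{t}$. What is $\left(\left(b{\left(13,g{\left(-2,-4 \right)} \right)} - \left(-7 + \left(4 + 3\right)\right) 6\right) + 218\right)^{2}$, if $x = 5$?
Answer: $141376$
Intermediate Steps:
$g{\left(t,G \right)} = \frac{5}{8 t} + \frac{G}{8 t}$ ($g{\left(t,G \right)} = \frac{\frac{G}{t} + \frac{5}{t}}{8} = \frac{\frac{5}{t} + \frac{G}{t}}{8} = \frac{5}{8 t} + \frac{G}{8 t}$)
$b{\left(Y,z \right)} = -11 + Y^{2}$ ($b{\left(Y,z \right)} = Y^{2} - 11 = -11 + Y^{2}$)
$\left(\left(b{\left(13,g{\left(-2,-4 \right)} \right)} - \left(-7 + \left(4 + 3\right)\right) 6\right) + 218\right)^{2} = \left(\left(\left(-11 + 13^{2}\right) - \left(-7 + \left(4 + 3\right)\right) 6\right) + 218\right)^{2} = \left(\left(\left(-11 + 169\right) - \left(-7 + 7\right) 6\right) + 218\right)^{2} = \left(\left(158 - 0 \cdot 6\right) + 218\right)^{2} = \left(\left(158 - 0\right) + 218\right)^{2} = \left(\left(158 + 0\right) + 218\right)^{2} = \left(158 + 218\right)^{2} = 376^{2} = 141376$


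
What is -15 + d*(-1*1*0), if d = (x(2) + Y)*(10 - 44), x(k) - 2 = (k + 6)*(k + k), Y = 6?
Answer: -15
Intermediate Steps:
x(k) = 2 + 2*k*(6 + k) (x(k) = 2 + (k + 6)*(k + k) = 2 + (6 + k)*(2*k) = 2 + 2*k*(6 + k))
d = -1360 (d = ((2 + 2*2² + 12*2) + 6)*(10 - 44) = ((2 + 2*4 + 24) + 6)*(-34) = ((2 + 8 + 24) + 6)*(-34) = (34 + 6)*(-34) = 40*(-34) = -1360)
-15 + d*(-1*1*0) = -15 - 1360*(-1*1)*0 = -15 - (-1360)*0 = -15 - 1360*0 = -15 + 0 = -15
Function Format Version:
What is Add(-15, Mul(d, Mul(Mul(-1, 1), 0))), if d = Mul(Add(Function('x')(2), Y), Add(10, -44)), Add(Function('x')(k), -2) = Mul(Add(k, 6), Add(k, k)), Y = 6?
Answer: -15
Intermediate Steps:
Function('x')(k) = Add(2, Mul(2, k, Add(6, k))) (Function('x')(k) = Add(2, Mul(Add(k, 6), Add(k, k))) = Add(2, Mul(Add(6, k), Mul(2, k))) = Add(2, Mul(2, k, Add(6, k))))
d = -1360 (d = Mul(Add(Add(2, Mul(2, Pow(2, 2)), Mul(12, 2)), 6), Add(10, -44)) = Mul(Add(Add(2, Mul(2, 4), 24), 6), -34) = Mul(Add(Add(2, 8, 24), 6), -34) = Mul(Add(34, 6), -34) = Mul(40, -34) = -1360)
Add(-15, Mul(d, Mul(Mul(-1, 1), 0))) = Add(-15, Mul(-1360, Mul(Mul(-1, 1), 0))) = Add(-15, Mul(-1360, Mul(-1, 0))) = Add(-15, Mul(-1360, 0)) = Add(-15, 0) = -15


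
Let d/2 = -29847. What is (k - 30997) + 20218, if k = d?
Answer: -70473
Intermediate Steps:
d = -59694 (d = 2*(-29847) = -59694)
k = -59694
(k - 30997) + 20218 = (-59694 - 30997) + 20218 = -90691 + 20218 = -70473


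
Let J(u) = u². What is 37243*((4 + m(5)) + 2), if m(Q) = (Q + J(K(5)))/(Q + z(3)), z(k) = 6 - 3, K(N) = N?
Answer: 1452477/4 ≈ 3.6312e+5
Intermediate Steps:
z(k) = 3
m(Q) = (25 + Q)/(3 + Q) (m(Q) = (Q + 5²)/(Q + 3) = (Q + 25)/(3 + Q) = (25 + Q)/(3 + Q))
37243*((4 + m(5)) + 2) = 37243*((4 + (25 + 5)/(3 + 5)) + 2) = 37243*((4 + 30/8) + 2) = 37243*((4 + (⅛)*30) + 2) = 37243*((4 + 15/4) + 2) = 37243*(31/4 + 2) = 37243*(39/4) = 1452477/4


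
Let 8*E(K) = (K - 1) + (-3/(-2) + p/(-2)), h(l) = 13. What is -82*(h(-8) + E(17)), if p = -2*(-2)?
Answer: -9799/8 ≈ -1224.9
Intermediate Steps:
p = 4
E(K) = -3/16 + K/8 (E(K) = ((K - 1) + (-3/(-2) + 4/(-2)))/8 = ((-1 + K) + (-3*(-1/2) + 4*(-1/2)))/8 = ((-1 + K) + (3/2 - 2))/8 = ((-1 + K) - 1/2)/8 = (-3/2 + K)/8 = -3/16 + K/8)
-82*(h(-8) + E(17)) = -82*(13 + (-3/16 + (1/8)*17)) = -82*(13 + (-3/16 + 17/8)) = -82*(13 + 31/16) = -82*239/16 = -9799/8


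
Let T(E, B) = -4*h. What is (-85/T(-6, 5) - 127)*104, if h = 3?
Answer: -37414/3 ≈ -12471.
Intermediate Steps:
T(E, B) = -12 (T(E, B) = -4*3 = -12)
(-85/T(-6, 5) - 127)*104 = (-85/(-12) - 127)*104 = (-85*(-1/12) - 127)*104 = (85/12 - 127)*104 = -1439/12*104 = -37414/3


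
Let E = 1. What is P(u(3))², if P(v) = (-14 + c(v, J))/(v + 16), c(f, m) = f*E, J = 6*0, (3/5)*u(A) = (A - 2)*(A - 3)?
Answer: 49/64 ≈ 0.76563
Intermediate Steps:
u(A) = 5*(-3 + A)*(-2 + A)/3 (u(A) = 5*((A - 2)*(A - 3))/3 = 5*((-2 + A)*(-3 + A))/3 = 5*((-3 + A)*(-2 + A))/3 = 5*(-3 + A)*(-2 + A)/3)
J = 0
c(f, m) = f (c(f, m) = f*1 = f)
P(v) = (-14 + v)/(16 + v) (P(v) = (-14 + v)/(v + 16) = (-14 + v)/(16 + v))
P(u(3))² = ((-14 + (10 - 25/3*3 + (5/3)*3²))/(16 + (10 - 25/3*3 + (5/3)*3²)))² = ((-14 + (10 - 25 + (5/3)*9))/(16 + (10 - 25 + (5/3)*9)))² = ((-14 + (10 - 25 + 15))/(16 + (10 - 25 + 15)))² = ((-14 + 0)/(16 + 0))² = (-14/16)² = ((1/16)*(-14))² = (-7/8)² = 49/64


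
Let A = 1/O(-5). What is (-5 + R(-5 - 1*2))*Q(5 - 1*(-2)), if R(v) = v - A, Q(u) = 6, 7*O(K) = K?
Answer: -318/5 ≈ -63.600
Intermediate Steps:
O(K) = K/7
A = -7/5 (A = 1/((⅐)*(-5)) = 1/(-5/7) = -7/5 ≈ -1.4000)
R(v) = 7/5 + v (R(v) = v - 1*(-7/5) = v + 7/5 = 7/5 + v)
(-5 + R(-5 - 1*2))*Q(5 - 1*(-2)) = (-5 + (7/5 + (-5 - 1*2)))*6 = (-5 + (7/5 + (-5 - 2)))*6 = (-5 + (7/5 - 7))*6 = (-5 - 28/5)*6 = -53/5*6 = -318/5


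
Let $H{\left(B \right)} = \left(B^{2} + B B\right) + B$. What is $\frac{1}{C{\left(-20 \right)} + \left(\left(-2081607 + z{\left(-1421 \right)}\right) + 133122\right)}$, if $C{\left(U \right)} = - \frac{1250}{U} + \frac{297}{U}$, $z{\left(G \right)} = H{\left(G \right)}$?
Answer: $\frac{20}{41772473} \approx 4.7878 \cdot 10^{-7}$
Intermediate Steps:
$H{\left(B \right)} = B + 2 B^{2}$ ($H{\left(B \right)} = \left(B^{2} + B^{2}\right) + B = 2 B^{2} + B = B + 2 B^{2}$)
$z{\left(G \right)} = G \left(1 + 2 G\right)$
$C{\left(U \right)} = - \frac{953}{U}$
$\frac{1}{C{\left(-20 \right)} + \left(\left(-2081607 + z{\left(-1421 \right)}\right) + 133122\right)} = \frac{1}{- \frac{953}{-20} - \left(1948485 + 1421 \left(1 + 2 \left(-1421\right)\right)\right)} = \frac{1}{\left(-953\right) \left(- \frac{1}{20}\right) - \left(1948485 + 1421 \left(1 - 2842\right)\right)} = \frac{1}{\frac{953}{20} + \left(\left(-2081607 - -4037061\right) + 133122\right)} = \frac{1}{\frac{953}{20} + \left(\left(-2081607 + 4037061\right) + 133122\right)} = \frac{1}{\frac{953}{20} + \left(1955454 + 133122\right)} = \frac{1}{\frac{953}{20} + 2088576} = \frac{1}{\frac{41772473}{20}} = \frac{20}{41772473}$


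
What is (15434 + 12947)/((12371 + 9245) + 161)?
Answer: 28381/21777 ≈ 1.3033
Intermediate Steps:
(15434 + 12947)/((12371 + 9245) + 161) = 28381/(21616 + 161) = 28381/21777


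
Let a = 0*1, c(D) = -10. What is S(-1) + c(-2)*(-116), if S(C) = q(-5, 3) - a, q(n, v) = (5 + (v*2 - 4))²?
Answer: 1209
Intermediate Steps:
a = 0
q(n, v) = (1 + 2*v)² (q(n, v) = (5 + (2*v - 4))² = (5 + (-4 + 2*v))² = (1 + 2*v)²)
S(C) = 49 (S(C) = (1 + 2*3)² - 1*0 = (1 + 6)² + 0 = 7² + 0 = 49 + 0 = 49)
S(-1) + c(-2)*(-116) = 49 - 10*(-116) = 49 + 1160 = 1209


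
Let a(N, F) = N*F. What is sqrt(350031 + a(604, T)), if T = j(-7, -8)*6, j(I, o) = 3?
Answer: sqrt(360903) ≈ 600.75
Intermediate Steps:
T = 18 (T = 3*6 = 18)
a(N, F) = F*N
sqrt(350031 + a(604, T)) = sqrt(350031 + 18*604) = sqrt(350031 + 10872) = sqrt(360903)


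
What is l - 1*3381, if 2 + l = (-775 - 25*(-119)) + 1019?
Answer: -164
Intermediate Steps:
l = 3217 (l = -2 + ((-775 - 25*(-119)) + 1019) = -2 + ((-775 + 2975) + 1019) = -2 + (2200 + 1019) = -2 + 3219 = 3217)
l - 1*3381 = 3217 - 1*3381 = 3217 - 3381 = -164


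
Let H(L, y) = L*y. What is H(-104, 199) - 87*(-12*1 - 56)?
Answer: -14780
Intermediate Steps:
H(-104, 199) - 87*(-12*1 - 56) = -104*199 - 87*(-12*1 - 56) = -20696 - 87*(-12 - 56) = -20696 - 87*(-68) = -20696 + 5916 = -14780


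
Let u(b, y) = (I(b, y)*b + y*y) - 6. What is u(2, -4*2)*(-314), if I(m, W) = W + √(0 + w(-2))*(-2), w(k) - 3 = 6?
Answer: -9420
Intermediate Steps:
w(k) = 9 (w(k) = 3 + 6 = 9)
I(m, W) = -6 + W (I(m, W) = W + √(0 + 9)*(-2) = W + √9*(-2) = W + 3*(-2) = W - 6 = -6 + W)
u(b, y) = -6 + y² + b*(-6 + y) (u(b, y) = ((-6 + y)*b + y*y) - 6 = (b*(-6 + y) + y²) - 6 = (y² + b*(-6 + y)) - 6 = -6 + y² + b*(-6 + y))
u(2, -4*2)*(-314) = (-6 + (-4*2)² + 2*(-6 - 4*2))*(-314) = (-6 + (-8)² + 2*(-6 - 8))*(-314) = (-6 + 64 + 2*(-14))*(-314) = (-6 + 64 - 28)*(-314) = 30*(-314) = -9420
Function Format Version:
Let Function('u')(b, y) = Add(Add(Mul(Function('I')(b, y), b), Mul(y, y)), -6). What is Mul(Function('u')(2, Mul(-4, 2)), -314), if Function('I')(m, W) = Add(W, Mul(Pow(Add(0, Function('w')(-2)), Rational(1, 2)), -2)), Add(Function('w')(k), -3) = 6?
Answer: -9420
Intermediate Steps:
Function('w')(k) = 9 (Function('w')(k) = Add(3, 6) = 9)
Function('I')(m, W) = Add(-6, W) (Function('I')(m, W) = Add(W, Mul(Pow(Add(0, 9), Rational(1, 2)), -2)) = Add(W, Mul(Pow(9, Rational(1, 2)), -2)) = Add(W, Mul(3, -2)) = Add(W, -6) = Add(-6, W))
Function('u')(b, y) = Add(-6, Pow(y, 2), Mul(b, Add(-6, y))) (Function('u')(b, y) = Add(Add(Mul(Add(-6, y), b), Mul(y, y)), -6) = Add(Add(Mul(b, Add(-6, y)), Pow(y, 2)), -6) = Add(Add(Pow(y, 2), Mul(b, Add(-6, y))), -6) = Add(-6, Pow(y, 2), Mul(b, Add(-6, y))))
Mul(Function('u')(2, Mul(-4, 2)), -314) = Mul(Add(-6, Pow(Mul(-4, 2), 2), Mul(2, Add(-6, Mul(-4, 2)))), -314) = Mul(Add(-6, Pow(-8, 2), Mul(2, Add(-6, -8))), -314) = Mul(Add(-6, 64, Mul(2, -14)), -314) = Mul(Add(-6, 64, -28), -314) = Mul(30, -314) = -9420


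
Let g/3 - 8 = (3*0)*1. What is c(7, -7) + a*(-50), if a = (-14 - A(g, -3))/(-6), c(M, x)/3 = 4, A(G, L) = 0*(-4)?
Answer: -314/3 ≈ -104.67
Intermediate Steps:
g = 24 (g = 24 + 3*((3*0)*1) = 24 + 3*(0*1) = 24 + 3*0 = 24 + 0 = 24)
A(G, L) = 0
c(M, x) = 12 (c(M, x) = 3*4 = 12)
a = 7/3 (a = (-14 - 1*0)/(-6) = (-14 + 0)*(-1/6) = -14*(-1/6) = 7/3 ≈ 2.3333)
c(7, -7) + a*(-50) = 12 + (7/3)*(-50) = 12 - 350/3 = -314/3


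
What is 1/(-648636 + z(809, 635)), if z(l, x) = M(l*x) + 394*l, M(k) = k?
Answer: 1/183825 ≈ 5.4400e-6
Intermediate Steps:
z(l, x) = 394*l + l*x (z(l, x) = l*x + 394*l = 394*l + l*x)
1/(-648636 + z(809, 635)) = 1/(-648636 + 809*(394 + 635)) = 1/(-648636 + 809*1029) = 1/(-648636 + 832461) = 1/183825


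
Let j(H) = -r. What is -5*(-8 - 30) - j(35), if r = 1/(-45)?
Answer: 8549/45 ≈ 189.98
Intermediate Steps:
r = -1/45 ≈ -0.022222
j(H) = 1/45 (j(H) = -1*(-1/45) = 1/45)
-5*(-8 - 30) - j(35) = -5*(-8 - 30) - 1*1/45 = -5*(-38) - 1/45 = 190 - 1/45 = 8549/45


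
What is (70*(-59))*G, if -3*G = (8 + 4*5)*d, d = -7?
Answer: -809480/3 ≈ -2.6983e+5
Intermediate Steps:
G = 196/3 (G = -(8 + 4*5)*(-7)/3 = -(8 + 20)*(-7)/3 = -28*(-7)/3 = -⅓*(-196) = 196/3 ≈ 65.333)
(70*(-59))*G = (70*(-59))*(196/3) = -4130*196/3 = -809480/3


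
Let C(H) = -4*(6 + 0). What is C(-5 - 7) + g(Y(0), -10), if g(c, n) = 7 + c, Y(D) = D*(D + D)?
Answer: -17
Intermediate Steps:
Y(D) = 2*D² (Y(D) = D*(2*D) = 2*D²)
C(H) = -24 (C(H) = -4*6 = -24)
C(-5 - 7) + g(Y(0), -10) = -24 + (7 + 2*0²) = -24 + (7 + 2*0) = -24 + (7 + 0) = -24 + 7 = -17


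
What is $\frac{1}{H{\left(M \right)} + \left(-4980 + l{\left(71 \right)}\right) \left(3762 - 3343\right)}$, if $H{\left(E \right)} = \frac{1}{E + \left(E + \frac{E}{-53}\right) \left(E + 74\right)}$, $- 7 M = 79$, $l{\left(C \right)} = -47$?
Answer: $- \frac{1832721}{3860284070270} \approx -4.7476 \cdot 10^{-7}$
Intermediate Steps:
$M = - \frac{79}{7}$ ($M = \left(- \frac{1}{7}\right) 79 = - \frac{79}{7} \approx -11.286$)
$H{\left(E \right)} = \frac{1}{E + \frac{52 E \left(74 + E\right)}{53}}$ ($H{\left(E \right)} = \frac{1}{E + \left(E + E \left(- \frac{1}{53}\right)\right) \left(74 + E\right)} = \frac{1}{E + \left(E - \frac{E}{53}\right) \left(74 + E\right)} = \frac{1}{E + \frac{52 E}{53} \left(74 + E\right)} = \frac{1}{E + \frac{52 E \left(74 + E\right)}{53}}$)
$\frac{1}{H{\left(M \right)} + \left(-4980 + l{\left(71 \right)}\right) \left(3762 - 3343\right)} = \frac{1}{\frac{53}{\left(- \frac{79}{7}\right) \left(3901 + 52 \left(- \frac{79}{7}\right)\right)} + \left(-4980 - 47\right) \left(3762 - 3343\right)} = \frac{1}{53 \left(- \frac{7}{79}\right) \frac{1}{3901 - \frac{4108}{7}} - 2106313} = \frac{1}{53 \left(- \frac{7}{79}\right) \frac{1}{\frac{23199}{7}} - 2106313} = \frac{1}{53 \left(- \frac{7}{79}\right) \frac{7}{23199} - 2106313} = \frac{1}{- \frac{2597}{1832721} - 2106313} = \frac{1}{- \frac{3860284070270}{1832721}} = - \frac{1832721}{3860284070270}$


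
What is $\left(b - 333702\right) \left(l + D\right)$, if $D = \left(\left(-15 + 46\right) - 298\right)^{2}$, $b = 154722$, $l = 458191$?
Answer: $-94766330400$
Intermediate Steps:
$D = 71289$ ($D = \left(31 - 298\right)^{2} = \left(-267\right)^{2} = 71289$)
$\left(b - 333702\right) \left(l + D\right) = \left(154722 - 333702\right) \left(458191 + 71289\right) = \left(-178980\right) 529480 = -94766330400$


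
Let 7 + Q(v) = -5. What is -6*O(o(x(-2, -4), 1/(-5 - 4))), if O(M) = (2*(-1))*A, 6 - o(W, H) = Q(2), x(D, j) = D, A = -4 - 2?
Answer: -72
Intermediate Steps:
A = -6
Q(v) = -12 (Q(v) = -7 - 5 = -12)
o(W, H) = 18 (o(W, H) = 6 - 1*(-12) = 6 + 12 = 18)
O(M) = 12 (O(M) = (2*(-1))*(-6) = -2*(-6) = 12)
-6*O(o(x(-2, -4), 1/(-5 - 4))) = -6*12 = -72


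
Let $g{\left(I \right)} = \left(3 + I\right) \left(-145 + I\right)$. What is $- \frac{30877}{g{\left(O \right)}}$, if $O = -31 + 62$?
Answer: $\frac{30877}{3876} \approx 7.9662$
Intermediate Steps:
$O = 31$
$g{\left(I \right)} = \left(-145 + I\right) \left(3 + I\right)$
$- \frac{30877}{g{\left(O \right)}} = - \frac{30877}{-435 + 31^{2} - 4402} = - \frac{30877}{-435 + 961 - 4402} = - \frac{30877}{-3876} = \left(-30877\right) \left(- \frac{1}{3876}\right) = \frac{30877}{3876}$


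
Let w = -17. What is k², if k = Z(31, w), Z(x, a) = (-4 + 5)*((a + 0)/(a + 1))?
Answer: 289/256 ≈ 1.1289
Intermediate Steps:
Z(x, a) = a/(1 + a) (Z(x, a) = 1*(a/(1 + a)) = a/(1 + a))
k = 17/16 (k = -17/(1 - 17) = -17/(-16) = -17*(-1/16) = 17/16 ≈ 1.0625)
k² = (17/16)² = 289/256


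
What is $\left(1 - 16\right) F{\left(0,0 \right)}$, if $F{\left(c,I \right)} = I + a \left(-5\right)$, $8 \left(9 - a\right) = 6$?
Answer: $\frac{2475}{4} \approx 618.75$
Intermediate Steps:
$a = \frac{33}{4}$ ($a = 9 - \frac{3}{4} = \frac{33}{4} \approx 8.25$)
$F{\left(c,I \right)} = - \frac{165}{4} + I$ ($F{\left(c,I \right)} = I + \frac{33}{4} \left(-5\right) = I - \frac{165}{4} = - \frac{165}{4} + I$)
$\left(1 - 16\right) F{\left(0,0 \right)} = \left(1 - 16\right) \left(- \frac{165}{4} + 0\right) = \left(1 - 16\right) \left(- \frac{165}{4}\right) = \left(-15\right) \left(- \frac{165}{4}\right) = \frac{2475}{4}$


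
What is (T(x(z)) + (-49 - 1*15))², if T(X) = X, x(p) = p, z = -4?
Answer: 4624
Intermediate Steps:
(T(x(z)) + (-49 - 1*15))² = (-4 + (-49 - 1*15))² = (-4 + (-49 - 15))² = (-4 - 64)² = (-68)² = 4624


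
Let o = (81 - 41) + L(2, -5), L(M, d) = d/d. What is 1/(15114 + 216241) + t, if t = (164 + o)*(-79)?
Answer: -3746794224/231355 ≈ -16195.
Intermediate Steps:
L(M, d) = 1
o = 41 (o = (81 - 41) + 1 = 40 + 1 = 41)
t = -16195 (t = (164 + 41)*(-79) = 205*(-79) = -16195)
1/(15114 + 216241) + t = 1/(15114 + 216241) - 16195 = 1/231355 - 16195 = -3746794224/231355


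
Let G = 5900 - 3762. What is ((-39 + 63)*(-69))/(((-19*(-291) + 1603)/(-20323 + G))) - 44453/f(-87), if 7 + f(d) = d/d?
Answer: 124431239/10698 ≈ 11631.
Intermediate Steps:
f(d) = -6 (f(d) = -7 + d/d = -7 + 1 = -6)
G = 2138
((-39 + 63)*(-69))/(((-19*(-291) + 1603)/(-20323 + G))) - 44453/f(-87) = ((-39 + 63)*(-69))/(((-19*(-291) + 1603)/(-20323 + 2138))) - 44453/(-6) = (24*(-69))/(((5529 + 1603)/(-18185))) - 44453*(-1/6) = -1656/(7132*(-1/18185)) + 44453/6 = -1656/(-7132/18185) + 44453/6 = -1656*(-18185/7132) + 44453/6 = 7528590/1783 + 44453/6 = 124431239/10698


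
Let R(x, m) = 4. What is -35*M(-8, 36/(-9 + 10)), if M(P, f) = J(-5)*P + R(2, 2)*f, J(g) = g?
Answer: -6440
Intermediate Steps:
M(P, f) = -5*P + 4*f
-35*M(-8, 36/(-9 + 10)) = -35*(-5*(-8) + 4*(36/(-9 + 10))) = -35*(40 + 4*(36/1)) = -35*(40 + 4*(36*1)) = -35*(40 + 4*36) = -35*(40 + 144) = -35*184 = -6440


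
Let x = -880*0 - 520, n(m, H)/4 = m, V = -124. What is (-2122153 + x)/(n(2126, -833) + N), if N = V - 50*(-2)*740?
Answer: -2122673/82380 ≈ -25.767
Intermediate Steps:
n(m, H) = 4*m
x = -520 (x = 0 - 520 = -520)
N = 73876 (N = -124 - 50*(-2)*740 = -124 + 100*740 = -124 + 74000 = 73876)
(-2122153 + x)/(n(2126, -833) + N) = (-2122153 - 520)/(4*2126 + 73876) = -2122673/(8504 + 73876) = -2122673/82380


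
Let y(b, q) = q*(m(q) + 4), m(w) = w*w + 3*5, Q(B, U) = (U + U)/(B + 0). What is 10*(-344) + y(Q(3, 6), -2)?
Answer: -3486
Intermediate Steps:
Q(B, U) = 2*U/B (Q(B, U) = (2*U)/B = 2*U/B)
m(w) = 15 + w² (m(w) = w² + 15 = 15 + w²)
y(b, q) = q*(19 + q²) (y(b, q) = q*((15 + q²) + 4) = q*(19 + q²))
10*(-344) + y(Q(3, 6), -2) = 10*(-344) - 2*(19 + (-2)²) = -3440 - 2*(19 + 4) = -3440 - 2*23 = -3440 - 46 = -3486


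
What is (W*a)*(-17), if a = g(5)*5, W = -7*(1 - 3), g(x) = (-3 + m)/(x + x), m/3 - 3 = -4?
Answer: 714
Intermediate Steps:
m = -3 (m = 9 + 3*(-4) = 9 - 12 = -3)
g(x) = -3/x (g(x) = (-3 - 3)/(x + x) = -6*1/(2*x) = -3/x)
W = 14 (W = -7*(-2) = 14)
a = -3 (a = -3/5*5 = -3*⅕*5 = -⅗*5 = -3)
(W*a)*(-17) = (14*(-3))*(-17) = -42*(-17) = 714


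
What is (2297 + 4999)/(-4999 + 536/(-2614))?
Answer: -3178624/2177987 ≈ -1.4594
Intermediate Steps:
(2297 + 4999)/(-4999 + 536/(-2614)) = 7296/(-4999 + 536*(-1/2614)) = 7296/(-4999 - 268/1307) = 7296/(-6533961/1307) = 7296*(-1307/6533961) = -3178624/2177987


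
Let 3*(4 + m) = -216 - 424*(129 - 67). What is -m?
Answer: 26516/3 ≈ 8838.7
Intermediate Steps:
m = -26516/3 (m = -4 + (-216 - 424*(129 - 67))/3 = -4 + (-216 - 424*62)/3 = -4 + (-216 - 26288)/3 = -4 + (⅓)*(-26504) = -4 - 26504/3 = -26516/3 ≈ -8838.7)
-m = -1*(-26516/3) = 26516/3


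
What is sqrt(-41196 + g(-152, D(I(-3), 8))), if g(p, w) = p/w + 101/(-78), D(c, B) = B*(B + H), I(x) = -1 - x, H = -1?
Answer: I*sqrt(12282381930)/546 ≈ 202.98*I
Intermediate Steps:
D(c, B) = B*(-1 + B) (D(c, B) = B*(B - 1) = B*(-1 + B))
g(p, w) = -101/78 + p/w (g(p, w) = p/w + 101*(-1/78) = p/w - 101/78 = -101/78 + p/w)
sqrt(-41196 + g(-152, D(I(-3), 8))) = sqrt(-41196 + (-101/78 - 152*1/(8*(-1 + 8)))) = sqrt(-41196 + (-101/78 - 152/(8*7))) = sqrt(-41196 + (-101/78 - 152/56)) = sqrt(-41196 + (-101/78 - 152*1/56)) = sqrt(-41196 + (-101/78 - 19/7)) = sqrt(-41196 - 2189/546) = sqrt(-22495205/546) = I*sqrt(12282381930)/546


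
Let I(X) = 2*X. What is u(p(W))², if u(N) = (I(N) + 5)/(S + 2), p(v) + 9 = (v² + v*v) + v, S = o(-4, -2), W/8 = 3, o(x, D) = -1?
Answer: 5470921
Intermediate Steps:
W = 24 (W = 8*3 = 24)
S = -1
p(v) = -9 + v + 2*v² (p(v) = -9 + ((v² + v*v) + v) = -9 + ((v² + v²) + v) = -9 + (2*v² + v) = -9 + (v + 2*v²) = -9 + v + 2*v²)
u(N) = 5 + 2*N (u(N) = (2*N + 5)/(-1 + 2) = (5 + 2*N)/1 = (5 + 2*N)*1 = 5 + 2*N)
u(p(W))² = (5 + 2*(-9 + 24 + 2*24²))² = (5 + 2*(-9 + 24 + 2*576))² = (5 + 2*(-9 + 24 + 1152))² = (5 + 2*1167)² = (5 + 2334)² = 2339² = 5470921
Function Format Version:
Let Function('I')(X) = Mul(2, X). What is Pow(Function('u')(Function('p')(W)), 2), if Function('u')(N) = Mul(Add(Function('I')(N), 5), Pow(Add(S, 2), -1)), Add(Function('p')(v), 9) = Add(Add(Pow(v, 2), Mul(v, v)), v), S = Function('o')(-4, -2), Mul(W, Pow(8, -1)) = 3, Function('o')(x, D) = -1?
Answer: 5470921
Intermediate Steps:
W = 24 (W = Mul(8, 3) = 24)
S = -1
Function('p')(v) = Add(-9, v, Mul(2, Pow(v, 2))) (Function('p')(v) = Add(-9, Add(Add(Pow(v, 2), Mul(v, v)), v)) = Add(-9, Add(Add(Pow(v, 2), Pow(v, 2)), v)) = Add(-9, Add(Mul(2, Pow(v, 2)), v)) = Add(-9, Add(v, Mul(2, Pow(v, 2)))) = Add(-9, v, Mul(2, Pow(v, 2))))
Function('u')(N) = Add(5, Mul(2, N)) (Function('u')(N) = Mul(Add(Mul(2, N), 5), Pow(Add(-1, 2), -1)) = Mul(Add(5, Mul(2, N)), Pow(1, -1)) = Mul(Add(5, Mul(2, N)), 1) = Add(5, Mul(2, N)))
Pow(Function('u')(Function('p')(W)), 2) = Pow(Add(5, Mul(2, Add(-9, 24, Mul(2, Pow(24, 2))))), 2) = Pow(Add(5, Mul(2, Add(-9, 24, Mul(2, 576)))), 2) = Pow(Add(5, Mul(2, Add(-9, 24, 1152))), 2) = Pow(Add(5, Mul(2, 1167)), 2) = Pow(Add(5, 2334), 2) = Pow(2339, 2) = 5470921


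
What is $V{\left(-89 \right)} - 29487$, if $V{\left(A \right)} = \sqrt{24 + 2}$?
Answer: $-29487 + \sqrt{26} \approx -29482.0$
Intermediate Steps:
$V{\left(A \right)} = \sqrt{26}$
$V{\left(-89 \right)} - 29487 = \sqrt{26} - 29487 = -29487 + \sqrt{26}$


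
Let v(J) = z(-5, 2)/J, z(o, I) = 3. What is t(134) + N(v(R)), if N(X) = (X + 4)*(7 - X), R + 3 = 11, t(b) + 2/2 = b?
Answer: 10367/64 ≈ 161.98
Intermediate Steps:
t(b) = -1 + b
R = 8 (R = -3 + 11 = 8)
v(J) = 3/J
N(X) = (4 + X)*(7 - X)
t(134) + N(v(R)) = (-1 + 134) + (28 - (3/8)**2 + 3*(3/8)) = 133 + (28 - (3*(1/8))**2 + 3*(3*(1/8))) = 133 + (28 - (3/8)**2 + 3*(3/8)) = 133 + (28 - 1*9/64 + 9/8) = 133 + (28 - 9/64 + 9/8) = 133 + 1855/64 = 10367/64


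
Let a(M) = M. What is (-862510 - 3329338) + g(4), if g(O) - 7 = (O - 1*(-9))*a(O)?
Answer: -4191789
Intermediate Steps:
g(O) = 7 + O*(9 + O) (g(O) = 7 + (O - 1*(-9))*O = 7 + (O + 9)*O = 7 + (9 + O)*O = 7 + O*(9 + O))
(-862510 - 3329338) + g(4) = (-862510 - 3329338) + (7 + 4² + 9*4) = -4191848 + (7 + 16 + 36) = -4191848 + 59 = -4191789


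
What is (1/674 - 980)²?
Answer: 436285349361/454276 ≈ 9.6040e+5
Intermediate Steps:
(1/674 - 980)² = (-660519/674)² = 436285349361/454276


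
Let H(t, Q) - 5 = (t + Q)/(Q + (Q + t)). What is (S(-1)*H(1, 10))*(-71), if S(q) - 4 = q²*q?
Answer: -8236/7 ≈ -1176.6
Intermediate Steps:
S(q) = 4 + q³ (S(q) = 4 + q²*q = 4 + q³)
H(t, Q) = 5 + (Q + t)/(t + 2*Q) (H(t, Q) = 5 + (t + Q)/(Q + (Q + t)) = 5 + (Q + t)/(t + 2*Q))
(S(-1)*H(1, 10))*(-71) = ((4 + (-1)³)*((6*1 + 11*10)/(1 + 2*10)))*(-71) = ((4 - 1)*((6 + 110)/(1 + 20)))*(-71) = (3*(116/21))*(-71) = (116/7)*(-71) = -8236/7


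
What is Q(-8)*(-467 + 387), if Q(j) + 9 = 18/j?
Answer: 900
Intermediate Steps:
Q(j) = -9 + 18/j
Q(-8)*(-467 + 387) = (-9 + 18/(-8))*(-467 + 387) = (-9 + 18*(-⅛))*(-80) = (-9 - 9/4)*(-80) = -45/4*(-80) = 900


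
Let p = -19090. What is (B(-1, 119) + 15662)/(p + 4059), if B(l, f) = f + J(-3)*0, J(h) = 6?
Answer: -15781/15031 ≈ -1.0499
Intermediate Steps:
B(l, f) = f (B(l, f) = f + 6*0 = f + 0 = f)
(B(-1, 119) + 15662)/(p + 4059) = (119 + 15662)/(-19090 + 4059) = 15781/(-15031) = 15781*(-1/15031) = -15781/15031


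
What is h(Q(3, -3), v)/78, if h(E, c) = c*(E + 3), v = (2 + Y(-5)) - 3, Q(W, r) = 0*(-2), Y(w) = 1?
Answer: 0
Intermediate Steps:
Q(W, r) = 0
v = 0 (v = (2 + 1) - 3 = 3 - 3 = 0)
h(E, c) = c*(3 + E)
h(Q(3, -3), v)/78 = (0*(3 + 0))/78 = (0*3)/78 = (1/78)*0 = 0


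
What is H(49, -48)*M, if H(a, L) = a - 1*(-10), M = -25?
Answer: -1475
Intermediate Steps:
H(a, L) = 10 + a (H(a, L) = a + 10 = 10 + a)
H(49, -48)*M = (10 + 49)*(-25) = 59*(-25) = -1475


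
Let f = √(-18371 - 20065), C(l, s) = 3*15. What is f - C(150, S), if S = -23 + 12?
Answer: -45 + 2*I*√9609 ≈ -45.0 + 196.05*I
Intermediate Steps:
S = -11
C(l, s) = 45
f = 2*I*√9609 (f = √(-38436) = 2*I*√9609 ≈ 196.05*I)
f - C(150, S) = 2*I*√9609 - 1*45 = 2*I*√9609 - 45 = -45 + 2*I*√9609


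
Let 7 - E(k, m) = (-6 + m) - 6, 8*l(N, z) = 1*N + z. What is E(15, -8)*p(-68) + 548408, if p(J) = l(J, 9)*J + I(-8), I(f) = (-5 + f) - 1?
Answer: 1123141/2 ≈ 5.6157e+5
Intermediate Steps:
l(N, z) = N/8 + z/8 (l(N, z) = (1*N + z)/8 = (N + z)/8 = N/8 + z/8)
E(k, m) = 19 - m (E(k, m) = 7 - ((-6 + m) - 6) = 7 - (-12 + m) = 7 + (12 - m) = 19 - m)
I(f) = -6 + f
p(J) = -14 + J*(9/8 + J/8) (p(J) = (J/8 + (⅛)*9)*J + (-6 - 8) = (J/8 + 9/8)*J - 14 = (9/8 + J/8)*J - 14 = J*(9/8 + J/8) - 14 = -14 + J*(9/8 + J/8))
E(15, -8)*p(-68) + 548408 = (19 - 1*(-8))*(-14 + (⅛)*(-68)*(9 - 68)) + 548408 = (19 + 8)*(-14 + (⅛)*(-68)*(-59)) + 548408 = 27*(-14 + 1003/2) + 548408 = 27*(975/2) + 548408 = 26325/2 + 548408 = 1123141/2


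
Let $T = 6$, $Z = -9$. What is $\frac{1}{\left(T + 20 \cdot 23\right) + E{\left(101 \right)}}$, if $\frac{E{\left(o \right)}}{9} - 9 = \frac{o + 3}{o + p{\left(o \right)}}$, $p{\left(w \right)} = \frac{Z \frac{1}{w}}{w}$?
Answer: $\frac{257573}{143279465} \approx 0.0017977$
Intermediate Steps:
$p{\left(w \right)} = - \frac{9}{w^{2}}$ ($p{\left(w \right)} = \frac{\left(-9\right) \frac{1}{w}}{w} = - \frac{9}{w^{2}}$)
$E{\left(o \right)} = 81 + \frac{9 \left(3 + o\right)}{o - \frac{9}{o^{2}}}$ ($E{\left(o \right)} = 81 + 9 \frac{o + 3}{o - \frac{9}{o^{2}}} = 81 + 9 \frac{3 + o}{o - \frac{9}{o^{2}}} = 81 + \frac{9 \left(3 + o\right)}{o - \frac{9}{o^{2}}}$)
$\frac{1}{\left(T + 20 \cdot 23\right) + E{\left(101 \right)}} = \frac{1}{\left(6 + 20 \cdot 23\right) + \frac{9 \left(-81 + 101^{2} \left(3 + 10 \cdot 101\right)\right)}{-9 + 101^{3}}} = \frac{1}{\left(6 + 460\right) + \frac{9 \left(-81 + 10201 \left(3 + 1010\right)\right)}{-9 + 1030301}} = \frac{1}{466 + \frac{9 \left(-81 + 10201 \cdot 1013\right)}{1030292}} = \frac{1}{466 + 9 \cdot \frac{1}{1030292} \left(-81 + 10333613\right)} = \frac{1}{466 + 9 \cdot \frac{1}{1030292} \cdot 10333532} = \frac{1}{466 + \frac{23250447}{257573}} = \frac{1}{\frac{143279465}{257573}} = \frac{257573}{143279465}$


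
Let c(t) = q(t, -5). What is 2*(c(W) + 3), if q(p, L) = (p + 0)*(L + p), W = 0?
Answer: 6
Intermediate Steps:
q(p, L) = p*(L + p)
c(t) = t*(-5 + t)
2*(c(W) + 3) = 2*(0*(-5 + 0) + 3) = 2*(0*(-5) + 3) = 2*(0 + 3) = 2*3 = 6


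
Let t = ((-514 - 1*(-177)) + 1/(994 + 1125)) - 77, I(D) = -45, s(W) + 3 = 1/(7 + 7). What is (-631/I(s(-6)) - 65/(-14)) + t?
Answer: -527759629/1334970 ≈ -395.33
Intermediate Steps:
s(W) = -41/14 (s(W) = -3 + 1/(7 + 7) = -3 + 1/14 = -41/14)
t = -877265/2119 (t = ((-514 + 177) + 1/2119) - 77 = (-337 + 1/2119) - 77 = -714102/2119 - 77 = -877265/2119 ≈ -414.00)
(-631/I(s(-6)) - 65/(-14)) + t = (-631/(-45) - 65/(-14)) - 877265/2119 = (-631*(-1/45) - 65*(-1/14)) - 877265/2119 = (631/45 + 65/14) - 877265/2119 = 11759/630 - 877265/2119 = -527759629/1334970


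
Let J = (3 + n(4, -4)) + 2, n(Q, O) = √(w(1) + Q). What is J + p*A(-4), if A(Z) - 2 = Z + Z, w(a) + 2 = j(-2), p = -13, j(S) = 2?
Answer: 85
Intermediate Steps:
w(a) = 0 (w(a) = -2 + 2 = 0)
n(Q, O) = √Q (n(Q, O) = √(0 + Q) = √Q)
A(Z) = 2 + 2*Z (A(Z) = 2 + (Z + Z) = 2 + 2*Z)
J = 7 (J = (3 + √4) + 2 = (3 + 2) + 2 = 5 + 2 = 7)
J + p*A(-4) = 7 - 13*(2 + 2*(-4)) = 7 - 13*(2 - 8) = 7 - 13*(-6) = 7 + 78 = 85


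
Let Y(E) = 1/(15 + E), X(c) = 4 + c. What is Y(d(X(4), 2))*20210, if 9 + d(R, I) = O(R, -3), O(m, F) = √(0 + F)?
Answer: 40420/13 - 20210*I*√3/39 ≈ 3109.2 - 897.56*I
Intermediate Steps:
O(m, F) = √F
d(R, I) = -9 + I*√3 (d(R, I) = -9 + √(-3) = -9 + I*√3)
Y(d(X(4), 2))*20210 = 20210/(15 + (-9 + I*√3)) = 20210/(6 + I*√3)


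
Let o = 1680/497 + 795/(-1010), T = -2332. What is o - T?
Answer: 33482735/14342 ≈ 2334.6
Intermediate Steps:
o = 37191/14342 (o = 1680*(1/497) + 795*(-1/1010) = 240/71 - 159/202 = 37191/14342 ≈ 2.5932)
o - T = 37191/14342 - 1*(-2332) = 37191/14342 + 2332 = 33482735/14342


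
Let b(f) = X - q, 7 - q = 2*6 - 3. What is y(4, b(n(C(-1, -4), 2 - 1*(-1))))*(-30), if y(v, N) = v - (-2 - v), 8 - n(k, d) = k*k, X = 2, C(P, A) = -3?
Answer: -300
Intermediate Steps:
q = -2 (q = 7 - (2*6 - 3) = 7 - (12 - 3) = 7 - 1*9 = 7 - 9 = -2)
n(k, d) = 8 - k² (n(k, d) = 8 - k*k = 8 - k²)
b(f) = 4 (b(f) = 2 - 1*(-2) = 2 + 2 = 4)
y(v, N) = 2 + 2*v (y(v, N) = v + (2 + v) = 2 + 2*v)
y(4, b(n(C(-1, -4), 2 - 1*(-1))))*(-30) = (2 + 2*4)*(-30) = (2 + 8)*(-30) = 10*(-30) = -300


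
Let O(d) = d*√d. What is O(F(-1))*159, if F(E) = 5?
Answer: 795*√5 ≈ 1777.7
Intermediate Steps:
O(d) = d^(3/2)
O(F(-1))*159 = 5^(3/2)*159 = (5*√5)*159 = 795*√5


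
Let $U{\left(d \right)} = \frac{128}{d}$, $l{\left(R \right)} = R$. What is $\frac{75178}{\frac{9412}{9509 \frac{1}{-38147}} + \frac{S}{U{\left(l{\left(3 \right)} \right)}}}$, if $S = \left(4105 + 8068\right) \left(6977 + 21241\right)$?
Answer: $\frac{1236527744}{131797327339} \approx 0.009382$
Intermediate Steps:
$S = 343497714$ ($S = 12173 \cdot 28218 = 343497714$)
$\frac{75178}{\frac{9412}{9509 \frac{1}{-38147}} + \frac{S}{U{\left(l{\left(3 \right)} \right)}}} = \frac{75178}{\frac{9412}{9509 \frac{1}{-38147}} + \frac{343497714}{128 \cdot \frac{1}{3}}} = \frac{75178}{\frac{9412}{9509 \left(- \frac{1}{38147}\right)} + \frac{343497714}{128 \cdot \frac{1}{3}}} = \frac{75178}{\frac{9412}{- \frac{257}{1031}} + \frac{343497714}{\frac{128}{3}}} = \frac{75178}{9412 \left(- \frac{1031}{257}\right) + 343497714 \cdot \frac{3}{128}} = \frac{75178}{- \frac{9703772}{257} + \frac{515246571}{64}} = \frac{75178}{\frac{131797327339}{16448}} = 75178 \cdot \frac{16448}{131797327339} = \frac{1236527744}{131797327339}$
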